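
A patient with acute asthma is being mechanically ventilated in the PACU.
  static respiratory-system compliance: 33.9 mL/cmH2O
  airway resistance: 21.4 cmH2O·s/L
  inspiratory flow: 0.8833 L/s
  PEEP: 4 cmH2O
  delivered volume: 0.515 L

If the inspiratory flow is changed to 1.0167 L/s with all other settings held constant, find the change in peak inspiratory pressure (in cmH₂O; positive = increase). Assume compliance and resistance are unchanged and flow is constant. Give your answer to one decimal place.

PIP = Vt/C + R·V̇ + PEEP (constant-flow equation of motion).
Only the resistive term changes: ΔPIP = R × ΔV̇ = 21.4 × (1.0167 − 0.8833) = 21.4 × 0.1334 = 2.855 cmH2O.

2.9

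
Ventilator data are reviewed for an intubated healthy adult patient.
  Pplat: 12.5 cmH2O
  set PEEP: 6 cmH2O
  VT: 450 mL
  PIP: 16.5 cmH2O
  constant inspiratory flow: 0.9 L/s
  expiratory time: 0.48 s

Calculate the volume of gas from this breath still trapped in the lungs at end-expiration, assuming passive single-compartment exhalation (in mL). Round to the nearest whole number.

95

R = (PIP − Pplat)/V̇ = (16.5 − 12.5) / 0.9 = 4.0/0.9 = 4.444 cmH2O·s/L.
C = Vt/(Pplat − PEEP) = 450.0 / (12.5 − 6) = 450.0/6.5 = 69.231 mL/cmH2O.
τ = R × C = 4.444 × 0.06923 L/cmH2O = 0.3077 s.
Fraction remaining = e^(−Te/τ) = e^(−0.48/0.3077) = 0.2101.
Trapped volume = 450.0 × 0.2101 = 94.545 mL.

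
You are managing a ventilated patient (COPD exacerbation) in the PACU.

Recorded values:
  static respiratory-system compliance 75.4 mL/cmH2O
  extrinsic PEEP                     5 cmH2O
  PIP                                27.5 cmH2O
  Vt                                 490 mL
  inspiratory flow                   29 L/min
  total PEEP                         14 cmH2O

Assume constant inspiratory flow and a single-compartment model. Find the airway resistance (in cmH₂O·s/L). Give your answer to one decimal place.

14.5

Flow: 29 L/min ÷ 60 = 0.4833 L/s.
Total PEEP = 14 cmH2O (set 5 + intrinsic 9); this is the baseline alveolar pressure.
Equation of motion (constant flow): PIP = Vt/C + R·V̇ + PEEP.
R·V̇ = PIP − Vt/C − PEEP = 27.5 − 490/75.4 − 14 = 27.5 − 6.499 − 14 = 7.001 cmH2O.
R = 7.001 / 0.4833 = 14.486 cmH2O·s/L.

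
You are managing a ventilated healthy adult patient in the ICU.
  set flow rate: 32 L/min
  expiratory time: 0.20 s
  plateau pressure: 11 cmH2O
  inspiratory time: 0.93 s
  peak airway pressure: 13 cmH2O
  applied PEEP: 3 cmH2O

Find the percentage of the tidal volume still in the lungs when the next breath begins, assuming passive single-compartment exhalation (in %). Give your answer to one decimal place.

42.3

Flow: 32 L/min ÷ 60 = 0.5333 L/s.
Vt = flow × Ti = 0.5333 L/s × 0.93 s × 1000 mL/L = 495.97 mL.
R = (PIP − Pplat)/V̇ = (13 − 11) / 0.5333 = 2.0/0.5333 = 3.75 cmH2O·s/L.
C = Vt/(Pplat − PEEP) = 495.97 / (11 − 3) = 495.97/8.0 = 61.996 mL/cmH2O.
τ = R × C = 3.75 × 0.062 L/cmH2O = 0.2325 s.
Fraction remaining at end-expiration = e^(−Te/τ) = e^(−0.20/0.2325) = 0.4231 → 42.31%.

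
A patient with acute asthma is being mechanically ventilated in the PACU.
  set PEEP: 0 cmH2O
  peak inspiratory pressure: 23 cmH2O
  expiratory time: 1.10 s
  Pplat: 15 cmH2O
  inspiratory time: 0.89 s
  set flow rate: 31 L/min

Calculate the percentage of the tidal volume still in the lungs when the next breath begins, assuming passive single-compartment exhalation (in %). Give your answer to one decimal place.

Flow: 31 L/min ÷ 60 = 0.5167 L/s.
Vt = flow × Ti = 0.5167 L/s × 0.89 s × 1000 mL/L = 459.86 mL.
R = (PIP − Pplat)/V̇ = (23 − 15) / 0.5167 = 8.0/0.5167 = 15.483 cmH2O·s/L.
C = Vt/(Pplat − PEEP) = 459.86 / (15 − 0) = 459.86/15.0 = 30.657 mL/cmH2O.
τ = R × C = 15.483 × 0.03066 L/cmH2O = 0.4747 s.
Fraction remaining at end-expiration = e^(−Te/τ) = e^(−1.10/0.4747) = 0.09854 → 9.854%.

9.9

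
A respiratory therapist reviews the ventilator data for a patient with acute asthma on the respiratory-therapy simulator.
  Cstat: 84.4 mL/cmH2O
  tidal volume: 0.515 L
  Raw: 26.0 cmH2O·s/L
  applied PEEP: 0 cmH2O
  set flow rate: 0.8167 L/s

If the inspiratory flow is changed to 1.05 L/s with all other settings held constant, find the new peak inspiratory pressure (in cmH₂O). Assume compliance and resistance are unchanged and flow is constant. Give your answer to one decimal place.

33.4

PIP = Vt/C + R·V̇ + PEEP (constant-flow equation of motion).
Only the resistive term changes: ΔPIP = R × ΔV̇ = 26.0 × (1.05 − 0.8167) = 26.0 × 0.2333 = 6.066 cmH2O.
Original PIP = 515/84.4 + 26.0×0.8167 + 0 = 27.336 cmH2O; new PIP = 27.336 + (6.066) = 33.402 cmH2O.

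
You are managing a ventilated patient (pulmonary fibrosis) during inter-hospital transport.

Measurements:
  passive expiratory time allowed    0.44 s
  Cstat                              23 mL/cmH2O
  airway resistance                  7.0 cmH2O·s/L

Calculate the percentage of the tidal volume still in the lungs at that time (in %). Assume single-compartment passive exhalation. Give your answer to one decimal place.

6.5

τ = R × C = 7.0 × 23 mL/cmH2O = 7.0 × 0.023 L/cmH2O = 0.161 s.
Passive exhalation: V(t)/V₀ = e^(−t/τ) = e^(−0.44/0.161) = 0.06503.
Fraction remaining = 0.06503 → 6.503%.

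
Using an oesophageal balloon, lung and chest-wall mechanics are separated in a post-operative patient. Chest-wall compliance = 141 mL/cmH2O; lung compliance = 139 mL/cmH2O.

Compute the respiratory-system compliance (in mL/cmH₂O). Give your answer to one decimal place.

70.0

Lung and chest wall are elastances in series: 1/Crs = 1/CL + 1/Ccw.
1/Crs = 1/139 + 1/141 = 0.01429.
Crs = 69.979 mL/cmH2O.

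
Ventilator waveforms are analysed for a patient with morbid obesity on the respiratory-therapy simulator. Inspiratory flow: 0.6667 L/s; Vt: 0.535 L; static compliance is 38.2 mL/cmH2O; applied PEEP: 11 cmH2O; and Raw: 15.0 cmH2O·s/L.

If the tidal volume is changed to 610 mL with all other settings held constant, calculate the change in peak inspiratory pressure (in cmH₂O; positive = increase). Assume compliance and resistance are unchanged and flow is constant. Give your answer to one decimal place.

2.0

PIP = Vt/C + R·V̇ + PEEP (constant-flow equation of motion).
Only the elastic term changes: ΔPIP = ΔVt / C = (610 − 535) / 38.2 = 1.963 cmH2O.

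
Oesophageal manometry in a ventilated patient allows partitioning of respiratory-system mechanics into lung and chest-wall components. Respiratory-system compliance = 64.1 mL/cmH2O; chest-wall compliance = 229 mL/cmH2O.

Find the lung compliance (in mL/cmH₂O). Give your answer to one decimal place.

89.0

1/CL = 1/Crs − 1/Ccw.
1/CL = 1/64.1 − 1/229 = 0.01123.
CL = 89.047 mL/cmH2O.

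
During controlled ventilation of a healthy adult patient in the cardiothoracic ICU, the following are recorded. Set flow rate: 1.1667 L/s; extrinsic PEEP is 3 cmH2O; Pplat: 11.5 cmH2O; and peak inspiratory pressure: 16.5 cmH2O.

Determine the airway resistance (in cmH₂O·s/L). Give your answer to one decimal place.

4.3

Raw = (PIP − Pplat) / flow = (16.5 − 11.5) / 1.1667 = 5.0 / 1.1667 = 4.286 cmH2O·s/L.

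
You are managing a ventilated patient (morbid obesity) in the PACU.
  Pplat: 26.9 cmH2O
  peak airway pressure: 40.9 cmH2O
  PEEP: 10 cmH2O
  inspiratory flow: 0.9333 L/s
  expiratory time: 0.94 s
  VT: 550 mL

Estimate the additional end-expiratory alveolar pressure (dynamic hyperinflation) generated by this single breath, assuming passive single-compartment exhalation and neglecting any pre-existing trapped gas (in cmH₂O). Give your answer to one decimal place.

R = (PIP − Pplat)/V̇ = (40.9 − 26.9) / 0.9333 = 14.0/0.9333 = 15.001 cmH2O·s/L.
C = Vt/(Pplat − PEEP) = 550.0 / (26.9 − 10) = 550.0/16.9 = 32.544 mL/cmH2O.
τ = R × C = 15.001 × 0.03254 L/cmH2O = 0.4881 s.
Fraction remaining = e^(−Te/τ) = e^(−0.94/0.4881) = 0.1458; trapped volume = 550.0 × 0.1458 = 80.19 mL.
Additional alveolar pressure from trapping ≈ V_trapped / C = 80.19 / 32.544 = 2.464 cmH2O.

2.5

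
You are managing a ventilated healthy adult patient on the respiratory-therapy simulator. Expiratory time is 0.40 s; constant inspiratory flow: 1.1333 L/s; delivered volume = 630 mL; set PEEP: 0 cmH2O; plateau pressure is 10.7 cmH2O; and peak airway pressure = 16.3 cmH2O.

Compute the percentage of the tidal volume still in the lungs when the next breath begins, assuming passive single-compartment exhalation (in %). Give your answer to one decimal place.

R = (PIP − Pplat)/V̇ = (16.3 − 10.7) / 1.1333 = 5.6/1.1333 = 4.941 cmH2O·s/L.
C = Vt/(Pplat − PEEP) = 630.0 / (10.7 − 0) = 630.0/10.7 = 58.879 mL/cmH2O.
τ = R × C = 4.941 × 0.05888 L/cmH2O = 0.2909 s.
Fraction remaining at end-expiration = e^(−Te/τ) = e^(−0.40/0.2909) = 0.2528 → 25.28%.

25.3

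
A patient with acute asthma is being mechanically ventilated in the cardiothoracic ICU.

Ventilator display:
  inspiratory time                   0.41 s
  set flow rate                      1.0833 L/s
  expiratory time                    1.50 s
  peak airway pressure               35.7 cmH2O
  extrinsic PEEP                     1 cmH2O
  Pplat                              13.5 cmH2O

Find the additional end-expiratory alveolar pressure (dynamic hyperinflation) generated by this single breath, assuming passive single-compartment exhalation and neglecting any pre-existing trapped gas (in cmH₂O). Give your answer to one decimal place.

Vt = flow × Ti = 1.0833 L/s × 0.41 s × 1000 mL/L = 444.15 mL.
R = (PIP − Pplat)/V̇ = (35.7 − 13.5) / 1.0833 = 22.2/1.0833 = 20.493 cmH2O·s/L.
C = Vt/(Pplat − PEEP) = 444.15 / (13.5 − 1) = 444.15/12.5 = 35.532 mL/cmH2O.
τ = R × C = 20.493 × 0.03553 L/cmH2O = 0.7281 s.
Fraction remaining = e^(−Te/τ) = e^(−1.50/0.7281) = 0.1274; trapped volume = 444.15 × 0.1274 = 56.585 mL.
Additional alveolar pressure from trapping ≈ V_trapped / C = 56.585 / 35.532 = 1.593 cmH2O.

1.6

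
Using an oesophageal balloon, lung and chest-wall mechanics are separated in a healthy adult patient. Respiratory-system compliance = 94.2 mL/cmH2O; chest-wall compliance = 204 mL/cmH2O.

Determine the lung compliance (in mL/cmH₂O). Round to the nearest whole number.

175

1/CL = 1/Crs − 1/Ccw.
1/CL = 1/94.2 − 1/204 = 0.005714.
CL = 175.01 mL/cmH2O.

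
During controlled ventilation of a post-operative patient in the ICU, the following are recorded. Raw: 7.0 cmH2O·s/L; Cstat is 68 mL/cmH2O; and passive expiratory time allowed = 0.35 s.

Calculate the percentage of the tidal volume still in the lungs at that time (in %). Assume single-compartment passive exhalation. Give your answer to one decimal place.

47.9

τ = R × C = 7.0 × 68 mL/cmH2O = 7.0 × 0.068 L/cmH2O = 0.476 s.
Passive exhalation: V(t)/V₀ = e^(−t/τ) = e^(−0.35/0.476) = 0.4794.
Fraction remaining = 0.4794 → 47.94%.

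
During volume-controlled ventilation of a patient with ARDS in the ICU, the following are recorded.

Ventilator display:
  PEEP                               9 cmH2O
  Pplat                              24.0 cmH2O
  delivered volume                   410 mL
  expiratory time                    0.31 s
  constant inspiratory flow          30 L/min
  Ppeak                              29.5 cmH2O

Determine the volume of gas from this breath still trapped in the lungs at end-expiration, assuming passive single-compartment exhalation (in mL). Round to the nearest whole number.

Flow: 30 L/min ÷ 60 = 0.5 L/s.
R = (PIP − Pplat)/V̇ = (29.5 − 24.0) / 0.5 = 5.5/0.5 = 11.0 cmH2O·s/L.
C = Vt/(Pplat − PEEP) = 410.0 / (24.0 − 9) = 410.0/15.0 = 27.333 mL/cmH2O.
τ = R × C = 11.0 × 0.02733 L/cmH2O = 0.3006 s.
Fraction remaining = e^(−Te/τ) = e^(−0.31/0.3006) = 0.3566.
Trapped volume = 410.0 × 0.3566 = 146.21 mL.

146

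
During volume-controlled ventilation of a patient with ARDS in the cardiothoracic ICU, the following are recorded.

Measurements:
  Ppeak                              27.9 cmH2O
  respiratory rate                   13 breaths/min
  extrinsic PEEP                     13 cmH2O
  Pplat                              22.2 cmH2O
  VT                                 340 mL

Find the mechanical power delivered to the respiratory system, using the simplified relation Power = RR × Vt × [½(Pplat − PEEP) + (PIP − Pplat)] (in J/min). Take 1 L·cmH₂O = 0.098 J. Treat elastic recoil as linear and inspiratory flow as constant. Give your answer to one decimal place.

Per-breath work = Vt × [½(Pplat−PEEP) + (PIP−Pplat)] = 0.340 × [0.5×9.2 + 5.7] = 0.340 × 10.3 = 3.502 L·cmH2O.
Power = 13 × 3.502 = 45.526 L·cmH2O/min.
× 0.098 J/(L·cmH2O) → 4.462 J/min.

4.5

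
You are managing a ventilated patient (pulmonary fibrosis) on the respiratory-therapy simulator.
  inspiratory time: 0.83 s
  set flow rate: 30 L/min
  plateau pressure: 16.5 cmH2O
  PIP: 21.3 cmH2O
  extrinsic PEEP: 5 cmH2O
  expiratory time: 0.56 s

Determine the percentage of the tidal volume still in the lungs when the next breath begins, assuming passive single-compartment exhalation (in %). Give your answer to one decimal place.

19.9

Flow: 30 L/min ÷ 60 = 0.5 L/s.
Vt = flow × Ti = 0.5 L/s × 0.83 s × 1000 mL/L = 415.0 mL.
R = (PIP − Pplat)/V̇ = (21.3 − 16.5) / 0.5 = 4.8/0.5 = 9.6 cmH2O·s/L.
C = Vt/(Pplat − PEEP) = 415.0 / (16.5 − 5) = 415.0/11.5 = 36.087 mL/cmH2O.
τ = R × C = 9.6 × 0.03609 L/cmH2O = 0.3465 s.
Fraction remaining at end-expiration = e^(−Te/τ) = e^(−0.56/0.3465) = 0.1987 → 19.87%.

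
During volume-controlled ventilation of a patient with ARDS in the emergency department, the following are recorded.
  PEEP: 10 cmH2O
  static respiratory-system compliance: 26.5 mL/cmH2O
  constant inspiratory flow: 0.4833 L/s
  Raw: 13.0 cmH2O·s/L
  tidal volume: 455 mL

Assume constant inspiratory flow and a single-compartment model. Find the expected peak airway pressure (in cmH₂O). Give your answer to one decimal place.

33.5

Equation of motion (constant flow): PIP = Vt/C + R·V̇ + PEEP.
PIP = 455/26.5 + 13.0×0.4833 + 10 = 17.17 + 6.283 + 10 = 33.453 cmH2O.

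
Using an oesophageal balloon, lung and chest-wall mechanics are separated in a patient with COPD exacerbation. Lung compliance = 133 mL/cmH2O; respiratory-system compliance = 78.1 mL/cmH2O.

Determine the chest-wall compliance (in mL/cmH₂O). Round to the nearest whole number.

189

1/Ccw = 1/Crs − 1/CL.
1/Ccw = 1/78.1 − 1/133 = 0.005285.
Ccw = 189.21 mL/cmH2O.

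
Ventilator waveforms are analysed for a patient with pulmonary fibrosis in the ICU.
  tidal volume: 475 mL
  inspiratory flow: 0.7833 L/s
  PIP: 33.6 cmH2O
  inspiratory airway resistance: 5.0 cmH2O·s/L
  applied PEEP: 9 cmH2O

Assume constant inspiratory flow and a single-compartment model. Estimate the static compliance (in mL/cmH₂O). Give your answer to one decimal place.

23.0

Equation of motion (constant flow): PIP = Vt/C + R·V̇ + PEEP.
Vt/C = PIP − R·V̇ − PEEP = 33.6 − 5.0×0.7833 − 9 = 33.6 − 3.917 − 9 = 20.683 cmH2O.
C = Vt / 20.683 = 475 / 20.683 = 22.966 mL/cmH2O.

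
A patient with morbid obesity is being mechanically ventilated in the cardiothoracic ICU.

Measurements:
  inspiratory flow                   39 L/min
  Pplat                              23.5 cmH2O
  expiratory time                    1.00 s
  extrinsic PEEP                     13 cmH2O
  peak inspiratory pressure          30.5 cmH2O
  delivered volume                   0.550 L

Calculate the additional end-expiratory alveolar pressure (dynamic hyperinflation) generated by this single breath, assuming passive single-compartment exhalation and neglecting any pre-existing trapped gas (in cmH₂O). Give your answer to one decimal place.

Flow: 39 L/min ÷ 60 = 0.65 L/s.
R = (PIP − Pplat)/V̇ = (30.5 − 23.5) / 0.65 = 7.0/0.65 = 10.769 cmH2O·s/L.
C = Vt/(Pplat − PEEP) = 550.0 / (23.5 − 13) = 550.0/10.5 = 52.381 mL/cmH2O.
τ = R × C = 10.769 × 0.05238 L/cmH2O = 0.5641 s.
Fraction remaining = e^(−Te/τ) = e^(−1.00/0.5641) = 0.1699; trapped volume = 550.0 × 0.1699 = 93.445 mL.
Additional alveolar pressure from trapping ≈ V_trapped / C = 93.445 / 52.381 = 1.784 cmH2O.

1.8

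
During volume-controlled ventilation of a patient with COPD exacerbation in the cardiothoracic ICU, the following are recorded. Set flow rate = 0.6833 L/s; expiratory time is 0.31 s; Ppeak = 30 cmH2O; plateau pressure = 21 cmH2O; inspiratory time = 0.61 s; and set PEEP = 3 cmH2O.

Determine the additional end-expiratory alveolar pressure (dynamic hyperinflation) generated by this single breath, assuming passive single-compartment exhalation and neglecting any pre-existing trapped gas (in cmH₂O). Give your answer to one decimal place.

6.5

Vt = flow × Ti = 0.6833 L/s × 0.61 s × 1000 mL/L = 416.81 mL.
R = (PIP − Pplat)/V̇ = (30 − 21) / 0.6833 = 9.0/0.6833 = 13.171 cmH2O·s/L.
C = Vt/(Pplat − PEEP) = 416.81 / (21 − 3) = 416.81/18.0 = 23.156 mL/cmH2O.
τ = R × C = 13.171 × 0.02316 L/cmH2O = 0.305 s.
Fraction remaining = e^(−Te/τ) = e^(−0.31/0.305) = 0.3619; trapped volume = 416.81 × 0.3619 = 150.84 mL.
Additional alveolar pressure from trapping ≈ V_trapped / C = 150.84 / 23.156 = 6.514 cmH2O.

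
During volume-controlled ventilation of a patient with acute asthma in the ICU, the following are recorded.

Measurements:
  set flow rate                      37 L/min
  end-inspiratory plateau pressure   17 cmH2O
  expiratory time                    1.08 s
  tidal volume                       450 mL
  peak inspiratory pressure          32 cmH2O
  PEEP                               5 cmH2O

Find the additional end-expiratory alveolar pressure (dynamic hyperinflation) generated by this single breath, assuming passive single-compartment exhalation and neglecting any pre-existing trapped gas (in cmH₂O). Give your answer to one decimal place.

3.7

Flow: 37 L/min ÷ 60 = 0.6167 L/s.
R = (PIP − Pplat)/V̇ = (32 − 17) / 0.6167 = 15.0/0.6167 = 24.323 cmH2O·s/L.
C = Vt/(Pplat − PEEP) = 450.0 / (17 − 5) = 450.0/12.0 = 37.5 mL/cmH2O.
τ = R × C = 24.323 × 0.0375 L/cmH2O = 0.9121 s.
Fraction remaining = e^(−Te/τ) = e^(−1.08/0.9121) = 0.306; trapped volume = 450.0 × 0.306 = 137.7 mL.
Additional alveolar pressure from trapping ≈ V_trapped / C = 137.7 / 37.5 = 3.672 cmH2O.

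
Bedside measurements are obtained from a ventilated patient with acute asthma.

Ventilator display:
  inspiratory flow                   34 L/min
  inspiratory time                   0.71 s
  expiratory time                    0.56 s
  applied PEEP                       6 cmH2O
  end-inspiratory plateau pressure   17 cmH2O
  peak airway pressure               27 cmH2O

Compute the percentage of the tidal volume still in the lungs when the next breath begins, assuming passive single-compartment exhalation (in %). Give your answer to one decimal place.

Flow: 34 L/min ÷ 60 = 0.5667 L/s.
Vt = flow × Ti = 0.5667 L/s × 0.71 s × 1000 mL/L = 402.36 mL.
R = (PIP − Pplat)/V̇ = (27 − 17) / 0.5667 = 10.0/0.5667 = 17.646 cmH2O·s/L.
C = Vt/(Pplat − PEEP) = 402.36 / (17 − 6) = 402.36/11.0 = 36.578 mL/cmH2O.
τ = R × C = 17.646 × 0.03658 L/cmH2O = 0.6455 s.
Fraction remaining at end-expiration = e^(−Te/τ) = e^(−0.56/0.6455) = 0.42 → 42.0%.

42.0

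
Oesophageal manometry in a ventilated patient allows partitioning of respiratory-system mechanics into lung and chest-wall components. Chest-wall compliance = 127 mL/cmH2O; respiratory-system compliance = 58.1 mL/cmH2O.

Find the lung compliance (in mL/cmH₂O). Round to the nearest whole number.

107

1/CL = 1/Crs − 1/Ccw.
1/CL = 1/58.1 − 1/127 = 0.009338.
CL = 107.09 mL/cmH2O.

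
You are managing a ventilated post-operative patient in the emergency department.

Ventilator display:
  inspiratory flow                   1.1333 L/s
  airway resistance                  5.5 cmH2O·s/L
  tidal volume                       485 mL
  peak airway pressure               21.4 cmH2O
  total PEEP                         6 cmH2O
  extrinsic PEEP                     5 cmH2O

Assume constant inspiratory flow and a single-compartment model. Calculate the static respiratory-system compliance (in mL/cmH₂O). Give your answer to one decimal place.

Total PEEP = 6 cmH2O (set 5 + intrinsic 1); this is the baseline alveolar pressure.
Equation of motion (constant flow): PIP = Vt/C + R·V̇ + PEEP.
Vt/C = PIP − R·V̇ − PEEP = 21.4 − 5.5×1.1333 − 6 = 21.4 − 6.233 − 6 = 9.167 cmH2O.
C = Vt / 9.167 = 485 / 9.167 = 52.907 mL/cmH2O.

52.9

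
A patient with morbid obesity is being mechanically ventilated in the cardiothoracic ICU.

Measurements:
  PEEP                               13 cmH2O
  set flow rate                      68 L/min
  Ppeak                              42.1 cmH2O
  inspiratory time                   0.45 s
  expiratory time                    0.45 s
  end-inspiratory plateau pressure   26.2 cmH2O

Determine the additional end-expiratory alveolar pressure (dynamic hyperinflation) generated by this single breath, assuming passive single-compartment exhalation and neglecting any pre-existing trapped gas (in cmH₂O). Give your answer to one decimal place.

5.8

Flow: 68 L/min ÷ 60 = 1.1333 L/s.
Vt = flow × Ti = 1.1333 L/s × 0.45 s × 1000 mL/L = 509.99 mL.
R = (PIP − Pplat)/V̇ = (42.1 − 26.2) / 1.1333 = 15.9/1.1333 = 14.03 cmH2O·s/L.
C = Vt/(Pplat − PEEP) = 509.99 / (26.2 − 13) = 509.99/13.2 = 38.636 mL/cmH2O.
τ = R × C = 14.03 × 0.03864 L/cmH2O = 0.5421 s.
Fraction remaining = e^(−Te/τ) = e^(−0.45/0.5421) = 0.436; trapped volume = 509.99 × 0.436 = 222.36 mL.
Additional alveolar pressure from trapping ≈ V_trapped / C = 222.36 / 38.636 = 5.755 cmH2O.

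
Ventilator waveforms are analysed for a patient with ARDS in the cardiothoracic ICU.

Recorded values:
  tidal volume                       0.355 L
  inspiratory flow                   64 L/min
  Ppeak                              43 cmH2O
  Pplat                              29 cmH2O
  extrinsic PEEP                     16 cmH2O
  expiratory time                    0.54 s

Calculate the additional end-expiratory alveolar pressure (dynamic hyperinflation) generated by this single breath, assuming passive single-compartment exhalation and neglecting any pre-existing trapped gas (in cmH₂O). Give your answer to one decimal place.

Flow: 64 L/min ÷ 60 = 1.0667 L/s.
R = (PIP − Pplat)/V̇ = (43 − 29) / 1.0667 = 14.0/1.0667 = 13.125 cmH2O·s/L.
C = Vt/(Pplat − PEEP) = 355.0 / (29 − 16) = 355.0/13.0 = 27.308 mL/cmH2O.
τ = R × C = 13.125 × 0.02731 L/cmH2O = 0.3584 s.
Fraction remaining = e^(−Te/τ) = e^(−0.54/0.3584) = 0.2216; trapped volume = 355.0 × 0.2216 = 78.668 mL.
Additional alveolar pressure from trapping ≈ V_trapped / C = 78.668 / 27.308 = 2.881 cmH2O.

2.9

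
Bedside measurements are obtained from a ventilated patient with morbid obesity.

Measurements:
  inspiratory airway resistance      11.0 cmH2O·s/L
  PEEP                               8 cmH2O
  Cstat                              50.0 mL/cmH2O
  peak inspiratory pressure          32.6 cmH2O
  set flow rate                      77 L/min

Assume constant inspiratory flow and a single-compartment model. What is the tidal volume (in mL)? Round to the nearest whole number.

Flow: 77 L/min ÷ 60 = 1.2833 L/s.
Equation of motion (constant flow): PIP = Vt/C + R·V̇ + PEEP.
Vt/C = PIP − R·V̇ − PEEP = 32.6 − 14.116 − 8 = 10.484 cmH2O.
Vt = C × 10.484 = 50.0 × 10.484 = 524.2 mL.

524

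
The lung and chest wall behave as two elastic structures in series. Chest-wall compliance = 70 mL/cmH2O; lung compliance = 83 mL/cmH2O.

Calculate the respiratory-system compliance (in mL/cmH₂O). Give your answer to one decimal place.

Lung and chest wall are elastances in series: 1/Crs = 1/CL + 1/Ccw.
1/Crs = 1/83 + 1/70 = 0.02633.
Crs = 37.979 mL/cmH2O.

38.0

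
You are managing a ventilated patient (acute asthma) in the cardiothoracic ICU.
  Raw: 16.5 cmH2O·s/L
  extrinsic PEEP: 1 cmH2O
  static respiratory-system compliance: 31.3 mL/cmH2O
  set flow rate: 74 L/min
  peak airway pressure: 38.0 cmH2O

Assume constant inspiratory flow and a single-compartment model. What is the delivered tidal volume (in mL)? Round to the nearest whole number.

Flow: 74 L/min ÷ 60 = 1.2333 L/s.
Equation of motion (constant flow): PIP = Vt/C + R·V̇ + PEEP.
Vt/C = PIP − R·V̇ − PEEP = 38.0 − 20.349 − 1 = 16.651 cmH2O.
Vt = C × 16.651 = 31.3 × 16.651 = 521.18 mL.

521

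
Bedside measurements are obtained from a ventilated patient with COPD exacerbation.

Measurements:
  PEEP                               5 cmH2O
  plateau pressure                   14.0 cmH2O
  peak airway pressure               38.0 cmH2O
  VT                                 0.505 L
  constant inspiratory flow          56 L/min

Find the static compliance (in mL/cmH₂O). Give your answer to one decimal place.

56.1

Cstat = Vt / (Pplat − PEEP) = 505 / (14.0 − 5) = 505 / 9.0 = 56.111 mL/cmH2O.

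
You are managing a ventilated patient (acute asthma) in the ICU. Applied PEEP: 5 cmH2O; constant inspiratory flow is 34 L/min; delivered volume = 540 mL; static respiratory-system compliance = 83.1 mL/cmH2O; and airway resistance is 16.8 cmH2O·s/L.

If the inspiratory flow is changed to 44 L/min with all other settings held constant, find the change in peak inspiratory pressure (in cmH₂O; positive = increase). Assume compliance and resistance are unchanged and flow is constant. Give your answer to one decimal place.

2.8

Flow: 34 L/min ÷ 60 = 0.5667 L/s.
New flow: 44 L/min ÷ 60 = 0.7333 L/s.
PIP = Vt/C + R·V̇ + PEEP (constant-flow equation of motion).
Only the resistive term changes: ΔPIP = R × ΔV̇ = 16.8 × (0.7333 − 0.5667) = 16.8 × 0.1666 = 2.799 cmH2O.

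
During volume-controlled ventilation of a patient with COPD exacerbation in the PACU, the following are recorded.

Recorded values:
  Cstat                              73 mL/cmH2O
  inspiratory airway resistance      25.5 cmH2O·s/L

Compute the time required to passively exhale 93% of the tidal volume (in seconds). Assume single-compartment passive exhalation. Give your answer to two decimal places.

τ = R × C = 25.5 × 73 mL/cmH2O = 25.5 × 0.073 L/cmH2O = 1.862 s.
Exhaled fraction f = 1 − e^(−t/τ) → t = −τ·ln(1 − f) = −1.862·ln(0.07) = 4.952 s.

4.95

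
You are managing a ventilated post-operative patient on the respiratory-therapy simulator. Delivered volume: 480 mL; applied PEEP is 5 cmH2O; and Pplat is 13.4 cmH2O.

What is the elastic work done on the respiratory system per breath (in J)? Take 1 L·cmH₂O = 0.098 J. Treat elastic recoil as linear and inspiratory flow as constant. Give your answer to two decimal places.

Elastic work ≈ ½ × (Pplat − PEEP) × Vt = 0.5 × (13.4 − 5) × 0.480 L = 0.5 × 8.4 × 0.480 = 2.016 L·cmH2O.
× 0.098 J/(L·cmH2O) → 0.1976 J.

0.20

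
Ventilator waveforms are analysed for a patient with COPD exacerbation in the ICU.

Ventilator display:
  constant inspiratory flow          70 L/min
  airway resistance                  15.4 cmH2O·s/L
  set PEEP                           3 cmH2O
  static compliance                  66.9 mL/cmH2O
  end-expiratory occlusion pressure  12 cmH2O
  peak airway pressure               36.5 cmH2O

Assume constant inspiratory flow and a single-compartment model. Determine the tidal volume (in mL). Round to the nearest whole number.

437

Flow: 70 L/min ÷ 60 = 1.1667 L/s.
Total PEEP = 12 cmH2O (set 3 + intrinsic 9); this is the baseline alveolar pressure.
Equation of motion (constant flow): PIP = Vt/C + R·V̇ + PEEP.
Vt/C = PIP − R·V̇ − PEEP = 36.5 − 17.967 − 12 = 6.533 cmH2O.
Vt = C × 6.533 = 66.9 × 6.533 = 437.06 mL.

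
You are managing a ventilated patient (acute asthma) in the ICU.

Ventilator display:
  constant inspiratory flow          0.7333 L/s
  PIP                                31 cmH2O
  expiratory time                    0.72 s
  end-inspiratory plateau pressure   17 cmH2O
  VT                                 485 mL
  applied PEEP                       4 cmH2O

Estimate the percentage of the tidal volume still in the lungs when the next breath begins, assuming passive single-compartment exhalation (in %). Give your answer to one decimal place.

36.4

R = (PIP − Pplat)/V̇ = (31 − 17) / 0.7333 = 14.0/0.7333 = 19.092 cmH2O·s/L.
C = Vt/(Pplat − PEEP) = 485.0 / (17 − 4) = 485.0/13.0 = 37.308 mL/cmH2O.
τ = R × C = 19.092 × 0.03731 L/cmH2O = 0.7123 s.
Fraction remaining at end-expiration = e^(−Te/τ) = e^(−0.72/0.7123) = 0.3639 → 36.39%.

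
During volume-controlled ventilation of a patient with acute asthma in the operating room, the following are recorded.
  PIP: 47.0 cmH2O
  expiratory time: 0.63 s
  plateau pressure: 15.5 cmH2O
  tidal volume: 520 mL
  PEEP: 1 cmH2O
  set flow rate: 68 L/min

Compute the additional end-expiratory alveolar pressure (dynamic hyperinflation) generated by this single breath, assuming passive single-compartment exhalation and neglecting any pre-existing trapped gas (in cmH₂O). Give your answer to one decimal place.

Flow: 68 L/min ÷ 60 = 1.1333 L/s.
R = (PIP − Pplat)/V̇ = (47.0 − 15.5) / 1.1333 = 31.5/1.1333 = 27.795 cmH2O·s/L.
C = Vt/(Pplat − PEEP) = 520.0 / (15.5 − 1) = 520.0/14.5 = 35.862 mL/cmH2O.
τ = R × C = 27.795 × 0.03586 L/cmH2O = 0.9967 s.
Fraction remaining = e^(−Te/τ) = e^(−0.63/0.9967) = 0.5315; trapped volume = 520.0 × 0.5315 = 276.38 mL.
Additional alveolar pressure from trapping ≈ V_trapped / C = 276.38 / 35.862 = 7.707 cmH2O.

7.7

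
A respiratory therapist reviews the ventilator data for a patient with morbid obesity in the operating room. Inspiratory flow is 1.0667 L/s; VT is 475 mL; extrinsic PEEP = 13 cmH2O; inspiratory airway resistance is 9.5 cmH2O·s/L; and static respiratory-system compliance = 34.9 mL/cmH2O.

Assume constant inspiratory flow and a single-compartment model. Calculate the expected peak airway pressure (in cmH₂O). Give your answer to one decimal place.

Equation of motion (constant flow): PIP = Vt/C + R·V̇ + PEEP.
PIP = 475/34.9 + 9.5×1.0667 + 13 = 13.61 + 10.134 + 13 = 36.744 cmH2O.

36.7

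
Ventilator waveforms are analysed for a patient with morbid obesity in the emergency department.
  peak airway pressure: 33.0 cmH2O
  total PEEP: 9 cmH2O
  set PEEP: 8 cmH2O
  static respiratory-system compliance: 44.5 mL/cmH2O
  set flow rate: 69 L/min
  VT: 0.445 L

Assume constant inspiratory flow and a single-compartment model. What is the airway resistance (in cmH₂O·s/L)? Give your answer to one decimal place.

12.2

Flow: 69 L/min ÷ 60 = 1.15 L/s.
Total PEEP = 9 cmH2O (set 8 + intrinsic 1); this is the baseline alveolar pressure.
Equation of motion (constant flow): PIP = Vt/C + R·V̇ + PEEP.
R·V̇ = PIP − Vt/C − PEEP = 33.0 − 445/44.5 − 9 = 33.0 − 10.0 − 9 = 14.0 cmH2O.
R = 14.0 / 1.15 = 12.174 cmH2O·s/L.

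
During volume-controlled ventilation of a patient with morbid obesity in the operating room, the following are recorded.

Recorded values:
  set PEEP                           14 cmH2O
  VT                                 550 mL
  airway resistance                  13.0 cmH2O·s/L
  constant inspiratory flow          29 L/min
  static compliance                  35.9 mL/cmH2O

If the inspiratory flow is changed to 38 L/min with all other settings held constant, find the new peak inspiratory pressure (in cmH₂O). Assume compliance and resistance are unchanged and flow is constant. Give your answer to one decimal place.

37.6

Flow: 29 L/min ÷ 60 = 0.4833 L/s.
New flow: 38 L/min ÷ 60 = 0.6333 L/s.
PIP = Vt/C + R·V̇ + PEEP (constant-flow equation of motion).
Only the resistive term changes: ΔPIP = R × ΔV̇ = 13.0 × (0.6333 − 0.4833) = 13.0 × 0.15 = 1.95 cmH2O.
Original PIP = 550/35.9 + 13.0×0.4833 + 14 = 35.603 cmH2O; new PIP = 35.603 + (1.95) = 37.553 cmH2O.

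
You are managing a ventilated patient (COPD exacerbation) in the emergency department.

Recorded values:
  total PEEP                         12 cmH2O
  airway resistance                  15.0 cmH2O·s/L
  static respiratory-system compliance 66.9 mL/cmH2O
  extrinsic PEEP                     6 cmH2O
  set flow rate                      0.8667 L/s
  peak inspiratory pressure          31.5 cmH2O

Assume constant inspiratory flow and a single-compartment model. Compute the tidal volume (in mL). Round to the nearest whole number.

435

Total PEEP = 12 cmH2O (set 6 + intrinsic 6); this is the baseline alveolar pressure.
Equation of motion (constant flow): PIP = Vt/C + R·V̇ + PEEP.
Vt/C = PIP − R·V̇ − PEEP = 31.5 − 13.001 − 12 = 6.499 cmH2O.
Vt = C × 6.499 = 66.9 × 6.499 = 434.78 mL.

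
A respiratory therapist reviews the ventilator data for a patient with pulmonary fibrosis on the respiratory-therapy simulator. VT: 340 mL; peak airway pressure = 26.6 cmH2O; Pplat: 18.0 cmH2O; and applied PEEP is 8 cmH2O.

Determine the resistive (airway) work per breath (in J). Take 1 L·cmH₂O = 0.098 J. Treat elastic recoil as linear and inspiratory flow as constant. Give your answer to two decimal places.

With constant inspiratory flow the resistive pressure is constant at PIP − Pplat = 26.6 − 18.0 = 8.6 cmH2O, so resistive work = 8.6 × 0.340 = 2.924 L·cmH2O.
× 0.098 J/(L·cmH2O) → 0.2866 J.

0.29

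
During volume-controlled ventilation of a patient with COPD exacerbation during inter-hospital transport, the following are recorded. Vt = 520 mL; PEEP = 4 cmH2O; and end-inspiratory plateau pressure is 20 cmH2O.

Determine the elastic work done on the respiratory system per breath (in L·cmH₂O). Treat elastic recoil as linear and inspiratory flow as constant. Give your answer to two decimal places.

Elastic work ≈ ½ × (Pplat − PEEP) × Vt = 0.5 × (20 − 4) × 0.520 L = 0.5 × 16.0 × 0.520 = 4.16 L·cmH2O.

4.16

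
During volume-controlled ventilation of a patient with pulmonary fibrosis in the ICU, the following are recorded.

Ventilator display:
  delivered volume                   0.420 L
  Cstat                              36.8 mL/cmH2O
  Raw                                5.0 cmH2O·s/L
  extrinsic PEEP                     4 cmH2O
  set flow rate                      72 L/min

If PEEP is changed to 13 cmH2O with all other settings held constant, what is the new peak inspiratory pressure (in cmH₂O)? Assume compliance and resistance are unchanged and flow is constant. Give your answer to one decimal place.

Flow: 72 L/min ÷ 60 = 1.2 L/s.
PIP = Vt/C + R·V̇ + PEEP (constant-flow equation of motion).
Only the baseline term changes: ΔPIP = ΔPEEP = 13 − 4 = 9.0 cmH2O.
Original PIP = 420/36.8 + 5.0×1.2 + 4 = 21.413 cmH2O; new PIP = 21.413 + (9.0) = 30.413 cmH2O.

30.4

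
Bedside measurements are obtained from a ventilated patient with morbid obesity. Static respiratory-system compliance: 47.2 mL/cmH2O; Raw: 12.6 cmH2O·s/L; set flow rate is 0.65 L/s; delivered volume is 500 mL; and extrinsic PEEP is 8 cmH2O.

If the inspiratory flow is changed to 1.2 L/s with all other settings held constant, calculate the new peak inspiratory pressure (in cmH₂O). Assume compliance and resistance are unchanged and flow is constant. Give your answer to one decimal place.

PIP = Vt/C + R·V̇ + PEEP (constant-flow equation of motion).
Only the resistive term changes: ΔPIP = R × ΔV̇ = 12.6 × (1.2 − 0.65) = 12.6 × 0.55 = 6.93 cmH2O.
Original PIP = 500/47.2 + 12.6×0.65 + 8 = 26.783 cmH2O; new PIP = 26.783 + (6.93) = 33.713 cmH2O.

33.7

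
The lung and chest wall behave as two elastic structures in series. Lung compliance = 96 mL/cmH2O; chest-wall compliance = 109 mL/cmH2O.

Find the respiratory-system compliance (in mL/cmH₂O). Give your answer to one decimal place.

Lung and chest wall are elastances in series: 1/Crs = 1/CL + 1/Ccw.
1/Crs = 1/96 + 1/109 = 0.01959.
Crs = 51.046 mL/cmH2O.

51.0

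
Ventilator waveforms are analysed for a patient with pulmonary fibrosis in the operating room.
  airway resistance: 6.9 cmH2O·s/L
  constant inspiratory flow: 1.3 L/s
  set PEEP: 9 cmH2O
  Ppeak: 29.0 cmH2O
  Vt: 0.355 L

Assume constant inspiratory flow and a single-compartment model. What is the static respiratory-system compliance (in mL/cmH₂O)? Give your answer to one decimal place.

Equation of motion (constant flow): PIP = Vt/C + R·V̇ + PEEP.
Vt/C = PIP − R·V̇ − PEEP = 29.0 − 6.9×1.3 − 9 = 29.0 − 8.97 − 9 = 11.03 cmH2O.
C = Vt / 11.03 = 355 / 11.03 = 32.185 mL/cmH2O.

32.2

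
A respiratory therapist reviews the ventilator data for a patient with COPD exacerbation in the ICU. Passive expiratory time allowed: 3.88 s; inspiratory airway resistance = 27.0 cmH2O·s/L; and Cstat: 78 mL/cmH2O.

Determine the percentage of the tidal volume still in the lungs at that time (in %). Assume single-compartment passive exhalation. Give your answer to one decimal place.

τ = R × C = 27.0 × 78 mL/cmH2O = 27.0 × 0.078 L/cmH2O = 2.106 s.
Passive exhalation: V(t)/V₀ = e^(−t/τ) = e^(−3.88/2.106) = 0.1584.
Fraction remaining = 0.1584 → 15.84%.

15.8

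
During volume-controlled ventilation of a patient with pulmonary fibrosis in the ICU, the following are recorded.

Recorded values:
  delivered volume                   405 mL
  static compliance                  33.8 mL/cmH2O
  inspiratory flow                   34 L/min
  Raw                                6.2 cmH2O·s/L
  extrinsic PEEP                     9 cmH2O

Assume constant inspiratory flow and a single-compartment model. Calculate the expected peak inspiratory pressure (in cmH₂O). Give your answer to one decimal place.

24.5

Flow: 34 L/min ÷ 60 = 0.5667 L/s.
Equation of motion (constant flow): PIP = Vt/C + R·V̇ + PEEP.
PIP = 405/33.8 + 6.2×0.5667 + 9 = 11.982 + 3.514 + 9 = 24.496 cmH2O.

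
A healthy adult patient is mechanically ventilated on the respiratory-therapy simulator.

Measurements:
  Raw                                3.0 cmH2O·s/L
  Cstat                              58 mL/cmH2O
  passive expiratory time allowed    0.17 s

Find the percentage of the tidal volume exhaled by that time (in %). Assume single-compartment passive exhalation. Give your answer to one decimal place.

τ = R × C = 3.0 × 58 mL/cmH2O = 3.0 × 0.058 L/cmH2O = 0.174 s.
Passive exhalation: V(t)/V₀ = e^(−t/τ) = e^(−0.17/0.174) = 0.3764.
Fraction exhaled = 1 − 0.3764 = 0.6236 → 62.36%.

62.4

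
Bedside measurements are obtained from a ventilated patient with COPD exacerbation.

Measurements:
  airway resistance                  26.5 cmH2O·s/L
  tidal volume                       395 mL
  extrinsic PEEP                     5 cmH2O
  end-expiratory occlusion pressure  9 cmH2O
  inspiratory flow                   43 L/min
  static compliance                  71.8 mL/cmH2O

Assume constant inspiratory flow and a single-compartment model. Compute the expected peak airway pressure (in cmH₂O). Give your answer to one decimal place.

Flow: 43 L/min ÷ 60 = 0.7167 L/s.
Total PEEP = 9 cmH2O (set 5 + intrinsic 4); this is the baseline alveolar pressure.
Equation of motion (constant flow): PIP = Vt/C + R·V̇ + PEEP.
PIP = 395/71.8 + 26.5×0.7167 + 9 = 5.501 + 18.993 + 9 = 33.494 cmH2O.

33.5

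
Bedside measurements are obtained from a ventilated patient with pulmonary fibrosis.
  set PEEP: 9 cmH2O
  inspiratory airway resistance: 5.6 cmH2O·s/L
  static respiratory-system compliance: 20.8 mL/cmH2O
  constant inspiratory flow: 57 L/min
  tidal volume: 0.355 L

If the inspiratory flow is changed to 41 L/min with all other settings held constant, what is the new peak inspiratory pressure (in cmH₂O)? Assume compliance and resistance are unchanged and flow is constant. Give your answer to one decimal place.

Flow: 57 L/min ÷ 60 = 0.95 L/s.
New flow: 41 L/min ÷ 60 = 0.6833 L/s.
PIP = Vt/C + R·V̇ + PEEP (constant-flow equation of motion).
Only the resistive term changes: ΔPIP = R × ΔV̇ = 5.6 × (0.6833 − 0.95) = 5.6 × -0.2667 = -1.494 cmH2O.
Original PIP = 355/20.8 + 5.6×0.95 + 9 = 31.387 cmH2O; new PIP = 31.387 + (-1.494) = 29.893 cmH2O.

29.9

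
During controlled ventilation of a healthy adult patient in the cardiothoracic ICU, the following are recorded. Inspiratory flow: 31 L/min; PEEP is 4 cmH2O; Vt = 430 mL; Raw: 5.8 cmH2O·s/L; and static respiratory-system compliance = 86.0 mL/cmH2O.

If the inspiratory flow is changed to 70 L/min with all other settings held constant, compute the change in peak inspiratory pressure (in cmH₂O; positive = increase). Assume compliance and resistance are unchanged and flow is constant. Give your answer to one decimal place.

Flow: 31 L/min ÷ 60 = 0.5167 L/s.
New flow: 70 L/min ÷ 60 = 1.1667 L/s.
PIP = Vt/C + R·V̇ + PEEP (constant-flow equation of motion).
Only the resistive term changes: ΔPIP = R × ΔV̇ = 5.8 × (1.1667 − 0.5167) = 5.8 × 0.65 = 3.77 cmH2O.

3.8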